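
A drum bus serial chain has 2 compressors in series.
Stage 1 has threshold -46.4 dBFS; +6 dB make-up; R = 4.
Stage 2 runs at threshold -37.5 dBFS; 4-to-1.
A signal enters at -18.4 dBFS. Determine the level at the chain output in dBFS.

Stage 1: overshoot 28 dB → 28/4 = 7 dB → -39.4 dBFS; +6 dB make-up → -33.4 dBFS.
Stage 2: -33.4 dBFS is 4.1 dB over -37.5 dBFS; at 4:1 that becomes 1.025 dB over, giving -36.475 dBFS.

-36.475 dBFS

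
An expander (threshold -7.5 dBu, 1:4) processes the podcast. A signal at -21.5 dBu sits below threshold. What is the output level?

-63.5 dBu

The input is 14 dB below the -7.5 dBu threshold.
A 1:4 expander multiplies undershoot by 4: 14 × 4 = 56 dB below threshold.
Output = -7.5 − 56 = -63.5 dBu.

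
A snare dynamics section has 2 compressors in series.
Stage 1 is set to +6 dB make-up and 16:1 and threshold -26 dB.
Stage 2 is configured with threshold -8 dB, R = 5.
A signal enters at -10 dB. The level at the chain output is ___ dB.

-19 dB

Stage 1: overshoot 16 dB → 16/16 = 1 dB → -25 dB; +6 dB make-up → -19 dB.
Stage 2: -19 dB is at or below the -8 dB threshold — no compression; output -19 dB.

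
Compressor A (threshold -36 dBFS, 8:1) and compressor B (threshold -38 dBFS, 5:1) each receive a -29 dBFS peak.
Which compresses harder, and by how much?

B, by 1.075 dB

A: overshoot 7 dB → output overshoot 0.875 dB → GR 6.125 dB.
B: overshoot 9 dB → output overshoot 1.8 dB → GR 7.2 dB.
B reduces 1.075 dB more.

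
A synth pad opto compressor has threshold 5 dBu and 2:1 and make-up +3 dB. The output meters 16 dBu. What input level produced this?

21 dBu

Stripping the +3 dB make-up gives 13 dBu at the gain stage.
Post-compression overshoot = 13 − 5 = 8 dB.
Undo the ratio: input overshoot = 8 × 2 = 16 dB, giving input = 21 dBu.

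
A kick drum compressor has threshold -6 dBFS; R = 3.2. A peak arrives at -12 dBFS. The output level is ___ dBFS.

-12 dBFS is 6 dB below the -6 dBFS threshold, so no gain reduction is applied.
Output = input = -12 dBFS.

-12 dBFS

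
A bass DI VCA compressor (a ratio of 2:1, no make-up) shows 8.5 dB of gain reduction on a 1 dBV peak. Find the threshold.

-16 dBV

Input is 17 dB above T (since output overshoot × R = input overshoot: (-7.5 − T)·2 = 1 − T gives T = -16 dBV).
Check: -16 + (1 − (-16))/2 = -16 + 8.5 = -7.5 dBV. ✓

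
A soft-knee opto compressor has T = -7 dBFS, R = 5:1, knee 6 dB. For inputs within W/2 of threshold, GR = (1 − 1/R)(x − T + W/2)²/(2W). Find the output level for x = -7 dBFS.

x − T + W/2 = -7 − (-7) + 3 = 3.
GR = (1 − 1/5) × 3² / 12 = 0.8 × 9 / 12 = 0.6 dB.
Output = -7 − 0.6 = -7.6 dBFS.

-7.6 dBFS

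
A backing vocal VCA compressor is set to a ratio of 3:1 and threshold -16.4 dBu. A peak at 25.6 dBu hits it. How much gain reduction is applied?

The signal is 42 dB above threshold.
A 3:1 ratio leaves 14 dB of that excess.
So the signal is attenuated by 42 − 14 = 28 dB.

28 dB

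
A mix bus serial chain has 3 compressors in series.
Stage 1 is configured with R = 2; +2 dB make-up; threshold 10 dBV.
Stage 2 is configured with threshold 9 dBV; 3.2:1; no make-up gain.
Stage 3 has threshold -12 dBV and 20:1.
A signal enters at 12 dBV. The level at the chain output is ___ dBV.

Stage 1: 12 dBV is 2 dB over 10 dBV; at 2:1 that becomes 1 dB over, giving 11 dBV; +2 dB make-up → 13 dBV.
Stage 2: overshoot 4 dB → 4/3.2 = 1.25 dB → 10.25 dBV.
Stage 3: 22.25 dB above -12 dBV, reduced 20:1 to 1.1125 dB above → -10.8875 dBV.

-10.8875 dBV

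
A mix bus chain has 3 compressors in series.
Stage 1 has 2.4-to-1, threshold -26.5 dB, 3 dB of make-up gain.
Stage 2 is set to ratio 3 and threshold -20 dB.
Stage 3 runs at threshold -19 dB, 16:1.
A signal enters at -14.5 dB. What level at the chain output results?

-19.5 dB

Stage 1: -14.5 dB is 12 dB over -26.5 dB; at 2.4:1 that becomes 5 dB over, giving -21.5 dB; +3 dB make-up → -18.5 dB.
Stage 2: 1.5 dB above -20 dB, reduced 3:1 to 0.5 dB above → -19.5 dB.
Stage 3: -19.5 dB ≤ -19 dB, so stage 3 doesn't engage; output -19.5 dB.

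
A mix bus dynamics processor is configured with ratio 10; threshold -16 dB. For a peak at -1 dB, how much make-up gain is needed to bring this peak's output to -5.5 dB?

Without make-up, output = threshold + overshoot/10 = -16 + 1.5 = -14.5 dB.
Gap to target: 9 dB.

9 dB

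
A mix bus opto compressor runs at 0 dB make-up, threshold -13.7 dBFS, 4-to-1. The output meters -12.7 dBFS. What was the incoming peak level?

The compressed level sits -12.7 − (-13.7) = 1 dB over threshold.
Undo the ratio: input overshoot = 1 × 4 = 4 dB, giving input = -9.7 dBFS.

-9.7 dBFS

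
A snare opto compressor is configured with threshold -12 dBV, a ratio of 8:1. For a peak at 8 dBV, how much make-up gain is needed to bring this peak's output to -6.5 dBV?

3 dB

Without make-up, output = threshold + overshoot/8 = -12 + 2.5 = -9.5 dBV.
Gap to target: 3 dB.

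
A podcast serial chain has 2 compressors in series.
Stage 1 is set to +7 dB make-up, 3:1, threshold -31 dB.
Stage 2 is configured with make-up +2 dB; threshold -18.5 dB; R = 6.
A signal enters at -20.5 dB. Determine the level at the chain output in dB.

Stage 1: overshoot 10.5 dB → 10.5/3 = 3.5 dB → -27.5 dB; +7 dB make-up → -20.5 dB.
Stage 2: -20.5 dB ≤ -18.5 dB, so stage 2 doesn't engage; make-up brings it to -18.5 dB.

-18.5 dB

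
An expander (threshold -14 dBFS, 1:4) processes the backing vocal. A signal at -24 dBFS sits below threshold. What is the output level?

Below threshold, a 1:4 expander applies gain = (4−1)×(T − x) of attenuation.
(4−1) × 10 = 30 dB, so output = -24 − 30 = -54 dBFS.

-54 dBFS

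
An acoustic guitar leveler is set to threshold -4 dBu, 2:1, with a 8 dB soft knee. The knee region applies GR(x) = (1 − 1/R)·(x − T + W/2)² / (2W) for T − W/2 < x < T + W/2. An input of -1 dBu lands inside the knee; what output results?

-2.53125 dBu

x − T + W/2 = -1 − (-4) + 4 = 7.
GR = (1 − 1/2) × 7² / 16 = 0.5 × 49 / 16 = 1.53125 dB.
Output = -1 − 1.53125 = -2.53125 dBu.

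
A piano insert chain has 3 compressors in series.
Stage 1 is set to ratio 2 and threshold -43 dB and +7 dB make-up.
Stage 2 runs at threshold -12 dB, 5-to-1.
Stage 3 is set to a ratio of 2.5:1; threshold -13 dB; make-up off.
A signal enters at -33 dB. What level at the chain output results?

Stage 1: overshoot 10 dB → 10/2 = 5 dB → -38 dB; +7 dB make-up → -31 dB.
Stage 2: -31 dB is at or below the -12 dB threshold — no compression; output -31 dB.
Stage 3: -31 dB is at or below the -13 dB threshold — no compression; output -31 dB.

-31 dB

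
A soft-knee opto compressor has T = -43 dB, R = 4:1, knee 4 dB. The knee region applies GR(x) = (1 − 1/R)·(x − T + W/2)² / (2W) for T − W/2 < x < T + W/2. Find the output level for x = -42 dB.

x − T + W/2 = -42 − (-43) + 2 = 3.
GR = (1 − 1/4) × 3² / 8 = 0.75 × 9 / 8 = 0.84375 dB.
Output = -42 − 0.84375 = -42.84375 dB.

-42.84375 dB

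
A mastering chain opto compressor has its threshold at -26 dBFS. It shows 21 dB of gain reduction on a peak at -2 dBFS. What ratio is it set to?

Input overshoot = -2 − (-26) = 24 dB.
Output overshoot = 24 − 21 = 3 dB.
Ratio = input overshoot / output overshoot = 24 / 3 = 8.

8:1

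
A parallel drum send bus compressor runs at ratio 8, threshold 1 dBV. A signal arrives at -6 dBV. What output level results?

-6 dBV is 7 dB below the 1 dBV threshold, so no gain reduction is applied.
Output = input = -6 dBV.

-6 dBV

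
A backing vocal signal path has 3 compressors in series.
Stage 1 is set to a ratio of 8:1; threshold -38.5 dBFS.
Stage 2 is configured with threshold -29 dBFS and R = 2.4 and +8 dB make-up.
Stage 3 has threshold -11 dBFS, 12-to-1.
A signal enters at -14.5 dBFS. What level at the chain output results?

-27.5 dBFS

Stage 1: overshoot 24 dB → 24/8 = 3 dB → -35.5 dBFS.
Stage 2: below threshold (-35.5 ≤ -29); passes unchanged; make-up brings it to -27.5 dBFS.
Stage 3: below threshold (-27.5 ≤ -11); passes unchanged; output -27.5 dBFS.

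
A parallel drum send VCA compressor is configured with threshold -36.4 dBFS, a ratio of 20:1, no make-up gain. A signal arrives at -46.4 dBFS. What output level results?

-46.4 dBFS is 10 dB below the -36.4 dBFS threshold, so no gain reduction is applied.
Output = input = -46.4 dBFS.

-46.4 dBFS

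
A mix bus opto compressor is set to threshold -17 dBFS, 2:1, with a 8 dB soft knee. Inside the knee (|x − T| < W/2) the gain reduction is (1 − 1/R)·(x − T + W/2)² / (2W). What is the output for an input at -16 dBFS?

x − T + W/2 = -16 − (-17) + 4 = 5.
GR = (1 − 1/2) × 5² / 16 = 0.5 × 25 / 16 = 0.78125 dB.
Output = -16 − 0.78125 = -16.78125 dBFS.

-16.78125 dBFS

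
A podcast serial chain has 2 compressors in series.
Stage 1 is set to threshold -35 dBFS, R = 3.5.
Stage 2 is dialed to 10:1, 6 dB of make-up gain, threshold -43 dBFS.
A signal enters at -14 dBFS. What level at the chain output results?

Stage 1: overshoot 21 dB → 21/3.5 = 6 dB → -29 dBFS.
Stage 2: -29 dBFS is 14 dB over -43 dBFS; at 10:1 that becomes 1.4 dB over, giving -41.6 dBFS; +6 dB make-up → -35.6 dBFS.

-35.6 dBFS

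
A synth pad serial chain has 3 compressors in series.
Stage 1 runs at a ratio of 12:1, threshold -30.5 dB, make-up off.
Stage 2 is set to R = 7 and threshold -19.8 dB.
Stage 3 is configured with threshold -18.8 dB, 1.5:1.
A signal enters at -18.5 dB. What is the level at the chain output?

-29.5 dB

Stage 1: -18.5 dB is 12 dB over -30.5 dB; at 12:1 that becomes 1 dB over, giving -29.5 dB.
Stage 2: -29.5 dB is at or below the -19.8 dB threshold — no compression; output -29.5 dB.
Stage 3: -29.5 dB ≤ -18.8 dB, so stage 3 doesn't engage; output -29.5 dB.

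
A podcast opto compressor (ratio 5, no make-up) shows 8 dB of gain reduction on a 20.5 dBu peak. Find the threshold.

10.5 dBu

Gain reduction = 20.5 − 12.5 = 8 dB; output overshoot = GR / (R − 1) = 8 / 4 = 2 dB.
Threshold = output − output overshoot = 12.5 − 2 = 10.5 dBu.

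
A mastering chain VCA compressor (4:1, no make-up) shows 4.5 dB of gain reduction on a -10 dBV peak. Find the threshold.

-16 dBV

Gain reduction = -10 − (-14.5) = 4.5 dB; output overshoot = GR / (R − 1) = 4.5 / 3 = 1.5 dB.
Threshold = output − output overshoot = -14.5 − 1.5 = -16 dBV.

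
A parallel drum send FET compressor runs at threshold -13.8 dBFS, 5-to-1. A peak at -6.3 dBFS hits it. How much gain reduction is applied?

-6.3 dBFS exceeds the threshold by 7.5 dB.
A 5:1 ratio leaves 1.5 dB of that excess.
Gain reduction = 7.5 − 1.5 = 6 dB.

6 dB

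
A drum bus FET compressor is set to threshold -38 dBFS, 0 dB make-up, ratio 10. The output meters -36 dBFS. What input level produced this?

The compressed level sits -36 − (-38) = 2 dB over threshold.
Before 10:1 compression the overshoot was 2 × 10 = 20 dB, so input = -38 + 20 = -18 dBFS.

-18 dBFS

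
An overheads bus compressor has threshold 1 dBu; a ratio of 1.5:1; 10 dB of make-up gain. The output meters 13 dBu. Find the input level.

4 dBu

Before make-up, the level was 13 − 10 = 3 dBu.
The compressed level sits 3 − 1 = 2 dB over threshold.
Before 1.5:1 compression the overshoot was 2 × 1.5 = 3 dB, so input = 1 + 3 = 4 dBu.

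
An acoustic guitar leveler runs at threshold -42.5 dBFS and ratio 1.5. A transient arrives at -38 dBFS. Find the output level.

Overshoot: -38 − (-42.5) = 4.5 dB.
1.5:1 compression reduces that to 4.5/1.5 = 3 dB over.
That puts the output at -39.5 dBFS.

-39.5 dBFS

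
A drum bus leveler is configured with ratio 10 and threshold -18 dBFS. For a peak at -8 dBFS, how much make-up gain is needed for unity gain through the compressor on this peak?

9 dB

Overshoot 10 dB → 10/10 = 1 dB after compression, so the compressed level is -18 + 1 = -17 dBFS.
Make-up = target − compressed = -8 − (-17) = 9 dB.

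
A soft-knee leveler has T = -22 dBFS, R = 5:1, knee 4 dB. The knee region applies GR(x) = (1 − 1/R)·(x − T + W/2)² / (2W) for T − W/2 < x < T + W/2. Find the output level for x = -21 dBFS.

x − T + W/2 = -21 − (-22) + 2 = 3.
GR = (1 − 1/5) × 3² / 8 = 0.8 × 9 / 8 = 0.9 dB.
Output = -21 − 0.9 = -21.9 dBFS.

-21.9 dBFS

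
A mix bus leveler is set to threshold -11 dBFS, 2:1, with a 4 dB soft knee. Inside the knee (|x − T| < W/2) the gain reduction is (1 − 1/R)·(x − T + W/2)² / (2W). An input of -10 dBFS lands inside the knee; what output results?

-10.5625 dBFS

x − T + W/2 = -10 − (-11) + 2 = 3.
GR = (1 − 1/2) × 3² / 8 = 0.5 × 9 / 8 = 0.5625 dB.
Output = -10 − 0.5625 = -10.5625 dBFS.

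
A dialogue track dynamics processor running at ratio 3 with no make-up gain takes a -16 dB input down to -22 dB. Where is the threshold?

-25 dB

Input is 9 dB above T (since output overshoot × R = input overshoot: (-22 − T)·3 = -16 − T gives T = -25 dB).
Check: -25 + (-16 − (-25))/3 = -25 + 3 = -22 dB. ✓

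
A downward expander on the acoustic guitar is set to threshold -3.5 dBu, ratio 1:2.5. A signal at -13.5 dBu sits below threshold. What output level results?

The input is 10 dB below the -3.5 dBu threshold.
A 1:2.5 expander multiplies undershoot by 2.5: 10 × 2.5 = 25 dB below threshold.
Output = -3.5 − 25 = -28.5 dBu.

-28.5 dBu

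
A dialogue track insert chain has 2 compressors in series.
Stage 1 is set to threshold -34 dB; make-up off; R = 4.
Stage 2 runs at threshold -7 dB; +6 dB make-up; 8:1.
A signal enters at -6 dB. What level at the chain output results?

-21 dB

Stage 1: -6 dB is 28 dB over -34 dB; at 4:1 that becomes 7 dB over, giving -27 dB.
Stage 2: -27 dB is at or below the -7 dB threshold — no compression; make-up brings it to -21 dB.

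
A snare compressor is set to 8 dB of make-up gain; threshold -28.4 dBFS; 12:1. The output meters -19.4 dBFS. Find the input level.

-16.4 dBFS

Stripping the +8 dB make-up gives -27.4 dBFS at the gain stage.
The compressed level sits -27.4 − (-28.4) = 1 dB over threshold.
Input overshoot = R × output overshoot = 12 dB → input = -28.4 + 12 = -16.4 dBFS.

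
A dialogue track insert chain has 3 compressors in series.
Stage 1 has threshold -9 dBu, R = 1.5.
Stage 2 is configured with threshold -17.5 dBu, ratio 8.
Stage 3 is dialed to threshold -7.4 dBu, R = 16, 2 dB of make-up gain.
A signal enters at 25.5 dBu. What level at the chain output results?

-11.5625 dBu

Stage 1: overshoot 34.5 dB → 34.5/1.5 = 23 dB → 14 dBu.
Stage 2: 31.5 dB above -17.5 dBu, reduced 8:1 to 3.9375 dB above → -13.5625 dBu.
Stage 3: -13.5625 dBu ≤ -7.4 dBu, so stage 3 doesn't engage; make-up brings it to -11.5625 dBu.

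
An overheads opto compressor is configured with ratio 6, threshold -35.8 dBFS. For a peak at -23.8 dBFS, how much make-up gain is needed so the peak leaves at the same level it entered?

The peak compresses to -35.8 + 12/6 = -33.8 dBFS.
To reach -23.8 dBFS requires -23.8 − (-33.8) = 10 dB of make-up.

10 dB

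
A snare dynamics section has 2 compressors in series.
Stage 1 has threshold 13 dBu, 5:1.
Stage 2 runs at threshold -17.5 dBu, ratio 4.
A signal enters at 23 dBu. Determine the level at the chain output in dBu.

-9.375 dBu

Stage 1: overshoot 10 dB → 10/5 = 2 dB → 15 dBu.
Stage 2: overshoot 32.5 dB → 32.5/4 = 8.125 dB → -9.375 dBu.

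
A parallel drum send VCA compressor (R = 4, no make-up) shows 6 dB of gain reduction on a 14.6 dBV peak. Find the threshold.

Let T be the threshold. Output overshoot = (input overshoot)/R, so 8.6 − T = (14.6 − T)/4.
4·(8.6 − T) = 14.6 − T → 3·T = 34.4 − 14.6 = 19.8.
T = 19.8/3 = 6.6 dBV.

6.6 dBV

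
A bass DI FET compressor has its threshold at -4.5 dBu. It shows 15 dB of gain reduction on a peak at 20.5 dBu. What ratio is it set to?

2.5:1

Input overshoot = 20.5 − (-4.5) = 25 dB.
Output overshoot = 25 − 15 = 10 dB.
Ratio = input overshoot / output overshoot = 25 / 10 = 2.5.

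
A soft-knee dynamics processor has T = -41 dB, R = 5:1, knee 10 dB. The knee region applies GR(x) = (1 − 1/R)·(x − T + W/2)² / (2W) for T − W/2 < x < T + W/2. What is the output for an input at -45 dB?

x − T + W/2 = -45 − (-41) + 5 = 1.
GR = (1 − 1/5) × 1² / 20 = 0.8 × 1 / 20 = 0.04 dB.
Output = -45 − 0.04 = -45.04 dB.

-45.04 dB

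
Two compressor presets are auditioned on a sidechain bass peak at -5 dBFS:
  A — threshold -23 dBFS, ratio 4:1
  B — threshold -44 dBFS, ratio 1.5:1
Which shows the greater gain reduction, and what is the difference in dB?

A: 18 dB over, compressed to 4.5 dB over, so 13.5 dB of GR.
B: 39 dB over, compressed to 26 dB over, so 13 dB of GR.
Difference: 0.5 dB in favour of A.

A, by 0.5 dB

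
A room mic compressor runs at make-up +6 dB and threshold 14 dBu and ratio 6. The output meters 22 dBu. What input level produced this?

Remove make-up: 22 − 6 = 16 dBu.
That's 2 dB above the 14 dBu threshold.
Input overshoot = R × output overshoot = 12 dB → input = 14 + 12 = 26 dBu.

26 dBu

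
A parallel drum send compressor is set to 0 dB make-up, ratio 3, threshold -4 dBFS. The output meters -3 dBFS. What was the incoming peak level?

-1 dBFS

Post-compression overshoot = -3 − (-4) = 1 dB.
Before 3:1 compression the overshoot was 1 × 3 = 3 dB, so input = -4 + 3 = -1 dBFS.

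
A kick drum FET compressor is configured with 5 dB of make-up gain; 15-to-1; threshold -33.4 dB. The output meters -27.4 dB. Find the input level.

-18.4 dB

Stripping the +5 dB make-up gives -32.4 dB at the gain stage.
The compressed level sits -32.4 − (-33.4) = 1 dB over threshold.
Input overshoot = R × output overshoot = 15 dB → input = -33.4 + 15 = -18.4 dB.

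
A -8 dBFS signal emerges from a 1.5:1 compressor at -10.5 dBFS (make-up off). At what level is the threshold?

Input is 7.5 dB above T (since output overshoot × R = input overshoot: (-10.5 − T)·1.5 = -8 − T gives T = -15.5 dBFS).
Check: -15.5 + (-8 − (-15.5))/1.5 = -15.5 + 5 = -10.5 dBFS. ✓

-15.5 dBFS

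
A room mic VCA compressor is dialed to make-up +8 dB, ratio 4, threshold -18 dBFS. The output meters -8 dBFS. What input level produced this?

-10 dBFS

Stripping the +8 dB make-up gives -16 dBFS at the gain stage.
That's 2 dB above the -18 dBFS threshold.
Input overshoot = R × output overshoot = 8 dB → input = -18 + 8 = -10 dBFS.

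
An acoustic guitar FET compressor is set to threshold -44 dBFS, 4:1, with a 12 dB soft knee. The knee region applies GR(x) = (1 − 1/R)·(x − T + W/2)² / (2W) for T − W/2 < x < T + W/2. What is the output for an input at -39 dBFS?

-42.78125 dBFS

x − T + W/2 = -39 − (-44) + 6 = 11.
GR = (1 − 1/4) × 11² / 24 = 0.75 × 121 / 24 = 3.78125 dB.
Output = -39 − 3.78125 = -42.78125 dBFS.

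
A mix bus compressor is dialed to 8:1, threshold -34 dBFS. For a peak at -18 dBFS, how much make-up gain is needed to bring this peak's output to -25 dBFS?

7 dB

The peak compresses to -34 + 16/8 = -32 dBFS.
To reach -25 dBFS requires -25 − (-32) = 7 dB of make-up.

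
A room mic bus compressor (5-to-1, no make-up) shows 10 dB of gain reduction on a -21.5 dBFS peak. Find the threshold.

Input is 12.5 dB above T (since output overshoot × R = input overshoot: (-31.5 − T)·5 = -21.5 − T gives T = -34 dBFS).
Check: -34 + (-21.5 − (-34))/5 = -34 + 2.5 = -31.5 dBFS. ✓

-34 dBFS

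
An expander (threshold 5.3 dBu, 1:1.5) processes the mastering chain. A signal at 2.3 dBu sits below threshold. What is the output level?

0.8 dBu

Below threshold, a 1:1.5 expander applies gain = (1.5−1)×(T − x) of attenuation.
(1.5−1) × 3 = 1.5 dB, so output = 2.3 − 1.5 = 0.8 dBu.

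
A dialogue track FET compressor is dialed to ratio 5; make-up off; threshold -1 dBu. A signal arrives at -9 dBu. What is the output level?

-9 dBu is 8 dB below the -1 dBu threshold, so no gain reduction is applied.
Output = input = -9 dBu.

-9 dBu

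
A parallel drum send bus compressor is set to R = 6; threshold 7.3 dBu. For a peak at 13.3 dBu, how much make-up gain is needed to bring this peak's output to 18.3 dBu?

The peak compresses to 7.3 + 6/6 = 8.3 dBu.
To reach 18.3 dBu requires 18.3 − 8.3 = 10 dB of make-up.

10 dB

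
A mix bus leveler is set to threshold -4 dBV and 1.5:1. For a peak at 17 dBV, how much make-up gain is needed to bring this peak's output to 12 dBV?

2 dB

Without make-up, output = threshold + overshoot/1.5 = -4 + 14 = 10 dBV.
Gap to target: 2 dB.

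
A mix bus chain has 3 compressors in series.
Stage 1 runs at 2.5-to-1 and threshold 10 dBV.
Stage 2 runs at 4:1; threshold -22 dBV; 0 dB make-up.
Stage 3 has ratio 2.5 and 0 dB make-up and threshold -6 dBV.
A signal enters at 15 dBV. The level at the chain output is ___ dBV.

Stage 1: 5 dB above 10 dBV, reduced 2.5:1 to 2 dB above → 12 dBV.
Stage 2: 34 dB above -22 dBV, reduced 4:1 to 8.5 dB above → -13.5 dBV.
Stage 3: -13.5 dBV ≤ -6 dBV, so stage 3 doesn't engage; output -13.5 dBV.

-13.5 dBV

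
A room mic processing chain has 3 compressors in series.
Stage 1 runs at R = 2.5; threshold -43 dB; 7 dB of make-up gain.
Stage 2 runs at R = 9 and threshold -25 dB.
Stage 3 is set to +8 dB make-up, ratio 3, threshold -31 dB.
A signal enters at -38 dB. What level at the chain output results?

Stage 1: overshoot 5 dB → 5/2.5 = 2 dB → -41 dB; +7 dB make-up → -34 dB.
Stage 2: -34 dB is at or below the -25 dB threshold — no compression; output -34 dB.
Stage 3: -34 dB is at or below the -31 dB threshold — no compression; make-up brings it to -26 dB.

-26 dB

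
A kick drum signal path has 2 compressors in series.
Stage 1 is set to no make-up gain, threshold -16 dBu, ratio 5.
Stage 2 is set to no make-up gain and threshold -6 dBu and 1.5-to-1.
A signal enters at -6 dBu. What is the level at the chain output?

Stage 1: -6 dBu is 10 dB over -16 dBu; at 5:1 that becomes 2 dB over, giving -14 dBu.
Stage 2: -14 dBu is at or below the -6 dBu threshold — no compression; output -14 dBu.

-14 dBu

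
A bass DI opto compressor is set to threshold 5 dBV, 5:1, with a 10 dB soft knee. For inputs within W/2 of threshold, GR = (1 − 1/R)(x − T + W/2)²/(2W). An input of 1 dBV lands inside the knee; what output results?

0.96 dBV

x − T + W/2 = 1 − 5 + 5 = 1.
GR = (1 − 1/5) × 1² / 20 = 0.8 × 1 / 20 = 0.04 dB.
Output = 1 − 0.04 = 0.96 dBV.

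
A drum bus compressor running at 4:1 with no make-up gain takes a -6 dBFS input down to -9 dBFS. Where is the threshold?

Let T be the threshold. Output overshoot = (input overshoot)/R, so -9 − T = (-6 − T)/4.
4·(-9 − T) = -6 − T → 3·T = -36 − (-6) = -30.
T = -30/3 = -10 dBFS.

-10 dBFS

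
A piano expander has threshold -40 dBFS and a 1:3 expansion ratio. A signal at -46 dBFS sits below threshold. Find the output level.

Undershoot = (-40) − (-46) = 6 dB.
At 1:3, that expands to 18 dB under threshold.
Output = -40 − 18 = -58 dBFS.

-58 dBFS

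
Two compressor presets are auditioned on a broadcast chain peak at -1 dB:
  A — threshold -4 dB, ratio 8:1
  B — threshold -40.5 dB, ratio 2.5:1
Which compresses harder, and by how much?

A: GR = 3 − 3/8 = 2.625 dB.
B: GR = 39.5 − 39.5/2.5 = 23.7 dB.
B applies 21.075 dB more gain reduction.

B, by 21.075 dB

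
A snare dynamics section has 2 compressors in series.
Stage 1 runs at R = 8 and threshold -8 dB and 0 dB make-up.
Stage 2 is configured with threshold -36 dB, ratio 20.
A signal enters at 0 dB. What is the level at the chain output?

Stage 1: 0 dB is 8 dB over -8 dB; at 8:1 that becomes 1 dB over, giving -7 dB.
Stage 2: overshoot 29 dB → 29/20 = 1.45 dB → -34.55 dB.

-34.55 dB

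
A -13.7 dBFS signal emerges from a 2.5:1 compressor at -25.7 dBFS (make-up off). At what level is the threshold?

Gain reduction = -13.7 − (-25.7) = 12 dB; output overshoot = GR / (R − 1) = 12 / 1.5 = 8 dB.
Threshold = output − output overshoot = -25.7 − 8 = -33.7 dBFS.

-33.7 dBFS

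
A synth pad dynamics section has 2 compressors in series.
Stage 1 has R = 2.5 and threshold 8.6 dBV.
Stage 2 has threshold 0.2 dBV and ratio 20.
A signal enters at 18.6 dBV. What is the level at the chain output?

Stage 1: 18.6 dBV is 10 dB over 8.6 dBV; at 2.5:1 that becomes 4 dB over, giving 12.6 dBV.
Stage 2: overshoot 12.4 dB → 12.4/20 = 0.62 dB → 0.82 dBV.

0.82 dBV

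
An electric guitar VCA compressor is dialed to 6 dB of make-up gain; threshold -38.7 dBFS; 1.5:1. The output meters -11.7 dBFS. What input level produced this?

-7.2 dBFS

Remove make-up: -11.7 − 6 = -17.7 dBFS.
Post-compression overshoot = -17.7 − (-38.7) = 21 dB.
Input overshoot = R × output overshoot = 31.5 dB → input = -38.7 + 31.5 = -7.2 dBFS.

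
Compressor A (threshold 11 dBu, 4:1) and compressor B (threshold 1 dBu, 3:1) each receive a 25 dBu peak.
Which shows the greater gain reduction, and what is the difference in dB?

B, by 5.5 dB

A: GR = 14 − 14/4 = 10.5 dB.
B: GR = 24 − 24/3 = 16 dB.
B applies 5.5 dB more gain reduction.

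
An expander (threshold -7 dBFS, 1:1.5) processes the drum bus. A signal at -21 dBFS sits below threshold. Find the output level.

Undershoot = (-7) − (-21) = 14 dB.
At 1:1.5, that expands to 21 dB under threshold.
Output = -7 − 21 = -28 dBFS.

-28 dBFS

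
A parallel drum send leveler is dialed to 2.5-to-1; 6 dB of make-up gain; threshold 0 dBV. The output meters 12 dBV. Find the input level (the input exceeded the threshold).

15 dBV

Before make-up, the level was 12 − 6 = 6 dBV.
That's 6 dB above the 0 dBV threshold.
Input overshoot = R × output overshoot = 15 dB → input = 0 + 15 = 15 dBV.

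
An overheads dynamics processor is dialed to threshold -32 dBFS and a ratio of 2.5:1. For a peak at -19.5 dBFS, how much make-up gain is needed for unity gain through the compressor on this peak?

7.5 dB

Without make-up, output = threshold + overshoot/2.5 = -32 + 5 = -27 dBFS.
Gap to target: 7.5 dB.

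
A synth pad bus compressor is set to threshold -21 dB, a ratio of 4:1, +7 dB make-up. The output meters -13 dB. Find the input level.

Before make-up, the level was -13 − 7 = -20 dB.
Post-compression overshoot = -20 − (-21) = 1 dB.
Input overshoot = R × output overshoot = 4 dB → input = -21 + 4 = -17 dB.

-17 dB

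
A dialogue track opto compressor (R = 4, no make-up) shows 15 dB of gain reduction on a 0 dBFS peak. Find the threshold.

-20 dBFS

Input is 20 dB above T (since output overshoot × R = input overshoot: (-15 − T)·4 = 0 − T gives T = -20 dBFS).
Check: -20 + (0 − (-20))/4 = -20 + 5 = -15 dBFS. ✓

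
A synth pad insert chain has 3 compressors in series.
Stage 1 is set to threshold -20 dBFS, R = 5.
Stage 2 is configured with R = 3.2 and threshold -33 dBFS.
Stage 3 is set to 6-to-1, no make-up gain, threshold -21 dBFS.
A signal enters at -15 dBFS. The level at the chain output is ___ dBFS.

Stage 1: overshoot 5 dB → 5/5 = 1 dB → -19 dBFS.
Stage 2: 14 dB above -33 dBFS, reduced 3.2:1 to 4.375 dB above → -28.625 dBFS.
Stage 3: -28.625 dBFS ≤ -21 dBFS, so stage 3 doesn't engage; output -28.625 dBFS.

-28.625 dBFS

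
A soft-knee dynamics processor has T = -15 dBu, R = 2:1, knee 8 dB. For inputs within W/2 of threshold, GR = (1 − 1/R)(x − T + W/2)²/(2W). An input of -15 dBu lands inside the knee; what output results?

x − T + W/2 = -15 − (-15) + 4 = 4.
GR = (1 − 1/2) × 4² / 16 = 0.5 × 16 / 16 = 0.5 dB.
Output = -15 − 0.5 = -15.5 dBu.

-15.5 dBu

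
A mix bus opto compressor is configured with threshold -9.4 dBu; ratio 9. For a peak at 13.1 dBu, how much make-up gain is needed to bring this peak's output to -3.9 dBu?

3 dB

The peak compresses to -9.4 + 22.5/9 = -6.9 dBu.
To reach -3.9 dBu requires -3.9 − (-6.9) = 3 dB of make-up.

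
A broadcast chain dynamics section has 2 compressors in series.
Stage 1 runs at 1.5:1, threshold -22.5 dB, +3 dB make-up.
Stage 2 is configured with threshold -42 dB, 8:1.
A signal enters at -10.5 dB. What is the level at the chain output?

Stage 1: 12 dB above -22.5 dB, reduced 1.5:1 to 8 dB above → -14.5 dB; +3 dB make-up → -11.5 dB.
Stage 2: overshoot 30.5 dB → 30.5/8 = 3.8125 dB → -38.1875 dB.

-38.1875 dB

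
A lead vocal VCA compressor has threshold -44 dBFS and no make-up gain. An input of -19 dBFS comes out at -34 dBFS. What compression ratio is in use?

Input overshoot = -19 − (-44) = 25 dB; output overshoot = -34 − (-44) = 10 dB.
Ratio = 25 / 10 = 2.5.

2.5:1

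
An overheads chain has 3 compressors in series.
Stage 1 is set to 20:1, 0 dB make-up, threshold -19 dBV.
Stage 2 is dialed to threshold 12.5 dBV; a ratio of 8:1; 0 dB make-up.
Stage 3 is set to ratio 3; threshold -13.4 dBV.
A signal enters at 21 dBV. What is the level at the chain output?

Stage 1: 40 dB above -19 dBV, reduced 20:1 to 2 dB above → -17 dBV.
Stage 2: -17 dBV ≤ 12.5 dBV, so stage 2 doesn't engage; output -17 dBV.
Stage 3: -17 dBV ≤ -13.4 dBV, so stage 3 doesn't engage; output -17 dBV.

-17 dBV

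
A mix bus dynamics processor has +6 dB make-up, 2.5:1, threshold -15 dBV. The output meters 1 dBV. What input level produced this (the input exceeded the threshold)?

Before make-up, the level was 1 − 6 = -5 dBV.
The compressed level sits -5 − (-15) = 10 dB over threshold.
Before 2.5:1 compression the overshoot was 10 × 2.5 = 25 dB, so input = -15 + 25 = 10 dBV.

10 dBV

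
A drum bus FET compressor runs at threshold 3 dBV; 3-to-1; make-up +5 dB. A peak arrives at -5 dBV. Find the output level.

0 dBV

-5 dBV is 8 dB below the 3 dBV threshold, so no gain reduction is applied.
Make-up gain adds 5 dB: -5 + 5 = 0 dBV.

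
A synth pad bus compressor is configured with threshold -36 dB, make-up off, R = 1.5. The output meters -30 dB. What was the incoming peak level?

-27 dB

That's 6 dB above the -36 dB threshold.
Input overshoot = R × output overshoot = 9 dB → input = -36 + 9 = -27 dB.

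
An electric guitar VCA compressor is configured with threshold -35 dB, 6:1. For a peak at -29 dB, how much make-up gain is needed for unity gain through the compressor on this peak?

5 dB

Without make-up, output = threshold + overshoot/6 = -35 + 1 = -34 dB.
Gap to target: 5 dB.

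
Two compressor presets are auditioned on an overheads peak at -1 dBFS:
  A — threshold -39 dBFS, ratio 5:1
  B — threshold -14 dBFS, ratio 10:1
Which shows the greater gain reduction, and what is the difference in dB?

A: 38 dB over, compressed to 7.6 dB over, so 30.4 dB of GR.
B: 13 dB over, compressed to 1.3 dB over, so 11.7 dB of GR.
A applies 18.7 dB more gain reduction.

A, by 18.7 dB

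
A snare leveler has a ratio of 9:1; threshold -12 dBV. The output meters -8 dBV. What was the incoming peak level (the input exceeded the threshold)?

24 dBV

The compressed level sits -8 − (-12) = 4 dB over threshold.
Undo the ratio: input overshoot = 4 × 9 = 36 dB, giving input = 24 dBV.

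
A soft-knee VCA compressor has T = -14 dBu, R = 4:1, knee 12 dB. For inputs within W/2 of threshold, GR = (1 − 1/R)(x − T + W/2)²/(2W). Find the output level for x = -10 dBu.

-13.125 dBu

x − T + W/2 = -10 − (-14) + 6 = 10.
GR = (1 − 1/4) × 10² / 24 = 0.75 × 100 / 24 = 3.125 dB.
Output = -10 − 3.125 = -13.125 dBu.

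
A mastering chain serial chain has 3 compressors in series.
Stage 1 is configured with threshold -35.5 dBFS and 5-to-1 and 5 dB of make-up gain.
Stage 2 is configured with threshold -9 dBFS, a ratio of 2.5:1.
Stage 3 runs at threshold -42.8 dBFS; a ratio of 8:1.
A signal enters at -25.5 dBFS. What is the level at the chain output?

Stage 1: -25.5 dBFS is 10 dB over -35.5 dBFS; at 5:1 that becomes 2 dB over, giving -33.5 dBFS; +5 dB make-up → -28.5 dBFS.
Stage 2: below threshold (-28.5 ≤ -9); passes unchanged; output -28.5 dBFS.
Stage 3: -28.5 dBFS is 14.3 dB over -42.8 dBFS; at 8:1 that becomes 1.7875 dB over, giving -41.0125 dBFS.

-41.0125 dBFS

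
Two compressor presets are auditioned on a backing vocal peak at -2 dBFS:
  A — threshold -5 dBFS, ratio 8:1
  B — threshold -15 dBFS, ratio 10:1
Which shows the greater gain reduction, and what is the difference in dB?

A: GR = 3 − 3/8 = 2.625 dB.
B: GR = 13 − 13/10 = 11.7 dB.
B reduces 9.075 dB more.

B, by 9.075 dB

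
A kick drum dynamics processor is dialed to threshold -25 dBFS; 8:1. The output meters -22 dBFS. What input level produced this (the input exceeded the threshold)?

That's 3 dB above the -25 dBFS threshold.
Before 8:1 compression the overshoot was 3 × 8 = 24 dB, so input = -25 + 24 = -1 dBFS.

-1 dBFS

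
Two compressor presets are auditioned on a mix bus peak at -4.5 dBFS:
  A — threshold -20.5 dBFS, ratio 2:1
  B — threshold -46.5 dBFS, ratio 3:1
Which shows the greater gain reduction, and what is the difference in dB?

A: 16 dB over, compressed to 8 dB over, so 8 dB of GR.
B: 42 dB over, compressed to 14 dB over, so 28 dB of GR.
Difference: 20 dB in favour of B.

B, by 20 dB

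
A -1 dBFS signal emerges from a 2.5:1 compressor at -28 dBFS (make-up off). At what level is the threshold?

Gain reduction = -1 − (-28) = 27 dB; output overshoot = GR / (R − 1) = 27 / 1.5 = 18 dB.
Threshold = output − output overshoot = -28 − 18 = -46 dBFS.

-46 dBFS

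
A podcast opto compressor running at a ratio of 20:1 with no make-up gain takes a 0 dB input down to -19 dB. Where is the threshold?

Gain reduction = 0 − (-19) = 19 dB; output overshoot = GR / (R − 1) = 19 / 19 = 1 dB.
Threshold = output − output overshoot = -19 − 1 = -20 dB.

-20 dB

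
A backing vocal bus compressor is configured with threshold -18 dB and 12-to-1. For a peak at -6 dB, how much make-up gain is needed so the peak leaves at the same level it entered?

Overshoot 12 dB → 12/12 = 1 dB after compression, so the compressed level is -18 + 1 = -17 dB.
Make-up = target − compressed = -6 − (-17) = 11 dB.

11 dB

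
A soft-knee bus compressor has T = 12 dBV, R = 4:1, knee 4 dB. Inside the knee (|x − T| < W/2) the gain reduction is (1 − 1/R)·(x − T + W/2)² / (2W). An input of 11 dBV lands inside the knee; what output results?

x − T + W/2 = 11 − 12 + 2 = 1.
GR = (1 − 1/4) × 1² / 8 = 0.75 × 1 / 8 = 0.09375 dB.
Output = 11 − 0.09375 = 10.90625 dBV.

10.90625 dBV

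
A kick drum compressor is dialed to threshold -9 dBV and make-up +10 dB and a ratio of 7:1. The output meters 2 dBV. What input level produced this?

-2 dBV

Stripping the +10 dB make-up gives -8 dBV at the gain stage.
Post-compression overshoot = -8 − (-9) = 1 dB.
Input overshoot = R × output overshoot = 7 dB → input = -9 + 7 = -2 dBV.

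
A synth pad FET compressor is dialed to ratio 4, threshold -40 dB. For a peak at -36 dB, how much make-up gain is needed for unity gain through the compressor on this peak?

Overshoot 4 dB → 4/4 = 1 dB after compression, so the compressed level is -40 + 1 = -39 dB.
Make-up = target − compressed = -36 − (-39) = 3 dB.

3 dB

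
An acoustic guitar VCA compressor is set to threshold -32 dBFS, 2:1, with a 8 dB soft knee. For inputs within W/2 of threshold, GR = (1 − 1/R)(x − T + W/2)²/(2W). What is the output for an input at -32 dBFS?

-32.5 dBFS

x − T + W/2 = -32 − (-32) + 4 = 4.
GR = (1 − 1/2) × 4² / 16 = 0.5 × 16 / 16 = 0.5 dB.
Output = -32 − 0.5 = -32.5 dBFS.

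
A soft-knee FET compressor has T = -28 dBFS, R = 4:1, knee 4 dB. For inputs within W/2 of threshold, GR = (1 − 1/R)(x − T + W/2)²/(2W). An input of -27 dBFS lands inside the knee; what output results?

x − T + W/2 = -27 − (-28) + 2 = 3.
GR = (1 − 1/4) × 3² / 8 = 0.75 × 9 / 8 = 0.84375 dB.
Output = -27 − 0.84375 = -27.84375 dBFS.

-27.84375 dBFS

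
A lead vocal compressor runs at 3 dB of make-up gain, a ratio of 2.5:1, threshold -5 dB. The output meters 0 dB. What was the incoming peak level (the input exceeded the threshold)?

0 dB

Remove make-up: 0 − 3 = -3 dB.
The compressed level sits -3 − (-5) = 2 dB over threshold.
Undo the ratio: input overshoot = 2 × 2.5 = 5 dB, giving input = 0 dB.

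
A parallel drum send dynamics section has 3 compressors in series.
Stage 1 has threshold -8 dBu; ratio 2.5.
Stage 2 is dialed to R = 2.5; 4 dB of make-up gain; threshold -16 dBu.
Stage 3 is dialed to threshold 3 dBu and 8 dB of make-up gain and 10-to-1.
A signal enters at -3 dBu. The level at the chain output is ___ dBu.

Stage 1: -3 dBu is 5 dB over -8 dBu; at 2.5:1 that becomes 2 dB over, giving -6 dBu.
Stage 2: 10 dB above -16 dBu, reduced 2.5:1 to 4 dB above → -12 dBu; +4 dB make-up → -8 dBu.
Stage 3: -8 dBu is at or below the 3 dBu threshold — no compression; make-up brings it to 0 dBu.

0 dBu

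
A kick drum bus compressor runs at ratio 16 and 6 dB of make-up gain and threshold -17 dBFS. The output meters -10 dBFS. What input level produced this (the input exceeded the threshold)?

Remove make-up: -10 − 6 = -16 dBFS.
The compressed level sits -16 − (-17) = 1 dB over threshold.
Input overshoot = R × output overshoot = 16 dB → input = -17 + 16 = -1 dBFS.

-1 dBFS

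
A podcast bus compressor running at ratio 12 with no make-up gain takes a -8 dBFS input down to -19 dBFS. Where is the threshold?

Input is 12 dB above T (since output overshoot × R = input overshoot: (-19 − T)·12 = -8 − T gives T = -20 dBFS).
Check: -20 + (-8 − (-20))/12 = -20 + 1 = -19 dBFS. ✓

-20 dBFS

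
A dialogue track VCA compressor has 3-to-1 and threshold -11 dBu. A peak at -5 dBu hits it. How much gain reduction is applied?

-5 dBu exceeds the threshold by 6 dB.
At 3:1, output sits 6/3 = 2 dB above threshold.
Gain reduction = 6 − 2 = 4 dB.

4 dB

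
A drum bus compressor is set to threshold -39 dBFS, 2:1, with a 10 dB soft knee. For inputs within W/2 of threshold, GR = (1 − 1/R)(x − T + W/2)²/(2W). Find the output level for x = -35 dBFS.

x − T + W/2 = -35 − (-39) + 5 = 9.
GR = (1 − 1/2) × 9² / 20 = 0.5 × 81 / 20 = 2.025 dB.
Output = -35 − 2.025 = -37.025 dBFS.

-37.025 dBFS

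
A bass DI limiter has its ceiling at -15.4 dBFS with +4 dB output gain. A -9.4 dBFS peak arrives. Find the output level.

The limiter clamps the peak to its -15.4 dBFS ceiling.
Output gain then adds 4 dB: -15.4 + 4 = -11.4 dBFS.

-11.4 dBFS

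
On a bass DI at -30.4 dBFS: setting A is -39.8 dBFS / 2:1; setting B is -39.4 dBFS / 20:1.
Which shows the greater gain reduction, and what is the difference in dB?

A: 9.4 dB over, compressed to 4.7 dB over, so 4.7 dB of GR.
B: 9 dB over, compressed to 0.45 dB over, so 8.55 dB of GR.
B reduces 3.85 dB more.

B, by 3.85 dB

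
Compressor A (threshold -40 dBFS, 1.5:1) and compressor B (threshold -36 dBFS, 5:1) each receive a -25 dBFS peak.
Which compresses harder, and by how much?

B, by 3.8 dB

A: 15 dB over, compressed to 10 dB over, so 5 dB of GR.
B: 11 dB over, compressed to 2.2 dB over, so 8.8 dB of GR.
B applies 3.8 dB more gain reduction.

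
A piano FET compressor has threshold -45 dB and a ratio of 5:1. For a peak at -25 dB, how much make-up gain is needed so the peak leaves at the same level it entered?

Overshoot 20 dB → 20/5 = 4 dB after compression, so the compressed level is -45 + 4 = -41 dB.
Make-up = target − compressed = -25 − (-41) = 16 dB.

16 dB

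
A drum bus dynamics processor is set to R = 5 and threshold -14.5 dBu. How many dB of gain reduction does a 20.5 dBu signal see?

28 dB

20.5 dBu exceeds the threshold by 35 dB.
A 5:1 ratio leaves 7 dB of that excess.
Gain reduction = 35 − 7 = 28 dB.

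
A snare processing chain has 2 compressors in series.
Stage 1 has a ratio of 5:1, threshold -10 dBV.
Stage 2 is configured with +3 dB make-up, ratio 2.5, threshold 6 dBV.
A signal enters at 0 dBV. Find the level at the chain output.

Stage 1: 0 dBV is 10 dB over -10 dBV; at 5:1 that becomes 2 dB over, giving -8 dBV.
Stage 2: below threshold (-8 ≤ 6); passes unchanged; make-up brings it to -5 dBV.

-5 dBV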